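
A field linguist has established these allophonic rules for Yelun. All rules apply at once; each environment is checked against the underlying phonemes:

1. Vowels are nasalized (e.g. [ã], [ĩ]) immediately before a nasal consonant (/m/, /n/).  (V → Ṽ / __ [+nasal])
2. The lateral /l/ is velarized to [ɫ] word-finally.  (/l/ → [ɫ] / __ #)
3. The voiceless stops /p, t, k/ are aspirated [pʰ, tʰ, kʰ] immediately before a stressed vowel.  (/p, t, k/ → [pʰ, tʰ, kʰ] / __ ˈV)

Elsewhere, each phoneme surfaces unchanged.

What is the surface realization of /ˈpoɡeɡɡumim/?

/p/ (word-initial): immediately before a stressed vowel, so rule 3 applies → [pʰ].
/o/ (between /p/ and /ɡ/) is in the target of rule 1 but the environment (before a nasal consonant) is not met → [o].
/ɡ/ (between /o/ and /e/): no rule targets it → [ɡ].
/e/ — between /ɡ/ and /ɡ/; rule 1 does not apply here → [e].
/ɡ/ stays [ɡ].
/ɡ/ — not in any rule's target class → [ɡ].
/u/ meets the environment for rule 1 (before a nasal consonant) → [ũ].
/m/ — not in any rule's target class → [m].
Rule 1 applies to /i/ (between /m/ and /m/: before a nasal consonant) → [ĩ].
/m/ (word-final) is unaffected → [m].

[ˈpʰoɡeɡɡũmĩm]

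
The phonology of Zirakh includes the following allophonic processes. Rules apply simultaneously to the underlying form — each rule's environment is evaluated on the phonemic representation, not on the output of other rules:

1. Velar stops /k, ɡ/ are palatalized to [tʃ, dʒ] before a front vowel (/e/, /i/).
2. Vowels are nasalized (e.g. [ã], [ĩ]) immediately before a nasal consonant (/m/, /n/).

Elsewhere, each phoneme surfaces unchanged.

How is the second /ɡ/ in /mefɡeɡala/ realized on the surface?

[ɡ]

/ɡ/ — between /e/ and /a/; rule 1 does not apply here → [ɡ].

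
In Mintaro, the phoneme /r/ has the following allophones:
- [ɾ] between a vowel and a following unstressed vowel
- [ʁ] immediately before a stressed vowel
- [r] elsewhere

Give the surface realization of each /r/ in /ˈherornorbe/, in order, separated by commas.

[ɾ], [r], [r]

Occurrence 1 (position 3): between a vowel and a following unstressed vowel → [ɾ].
Occurrence 2 (position 5): no conditioning environment matches → elsewhere allophone [r].
Occurrence 3 (position 8): no conditioning environment matches → elsewhere allophone [r].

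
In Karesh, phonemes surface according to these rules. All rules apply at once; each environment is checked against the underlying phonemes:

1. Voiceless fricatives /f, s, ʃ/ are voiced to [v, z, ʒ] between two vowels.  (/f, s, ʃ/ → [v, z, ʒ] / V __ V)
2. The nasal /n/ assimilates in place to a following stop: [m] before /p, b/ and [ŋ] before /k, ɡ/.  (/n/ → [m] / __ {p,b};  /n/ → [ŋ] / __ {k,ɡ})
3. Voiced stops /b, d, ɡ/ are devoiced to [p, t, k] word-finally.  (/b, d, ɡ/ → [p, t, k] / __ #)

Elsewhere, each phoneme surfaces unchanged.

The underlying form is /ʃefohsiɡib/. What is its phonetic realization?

/ʃ/ (word-initial) is in the target of rule 1 but the environment (between two vowels) is not met → [ʃ].
/e/ stays [e].
/f/ (between /e/ and /o/) occurs between two vowels → [v] by rule 1.
/o/ — not in any rule's target class → [o].
/h/ stays [h].
/s/ — between /h/ and /i/; rule 1 does not apply here → [s].
/i/ (between /s/ and /ɡ/) is unaffected → [i].
/ɡ/ (between /i/ and /i/) is in the target of rule 3 but the environment (word-finally) is not met → [ɡ].
/i/ (between /ɡ/ and /b/) is unaffected → [i].
Rule 3 applies to /b/ (word-final: word-finally) → [p].

[ʃevohsiɡip]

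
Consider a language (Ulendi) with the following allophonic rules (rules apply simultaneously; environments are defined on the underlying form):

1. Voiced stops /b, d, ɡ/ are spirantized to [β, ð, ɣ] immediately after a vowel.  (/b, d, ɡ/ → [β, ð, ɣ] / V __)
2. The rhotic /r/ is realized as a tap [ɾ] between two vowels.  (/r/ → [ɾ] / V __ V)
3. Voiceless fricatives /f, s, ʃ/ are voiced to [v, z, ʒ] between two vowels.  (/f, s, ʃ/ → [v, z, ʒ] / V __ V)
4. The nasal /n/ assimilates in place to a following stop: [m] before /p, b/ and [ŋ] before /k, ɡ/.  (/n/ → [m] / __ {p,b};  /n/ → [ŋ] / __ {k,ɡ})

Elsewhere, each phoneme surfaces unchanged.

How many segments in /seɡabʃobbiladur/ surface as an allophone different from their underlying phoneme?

Segments that undergo a rule: /ɡ/ → [ɣ] (rule 1); /b/ → [β] (rule 1); /b/ → [β] (rule 1); /d/ → [ð] (rule 1).
All other segments surface unchanged.

4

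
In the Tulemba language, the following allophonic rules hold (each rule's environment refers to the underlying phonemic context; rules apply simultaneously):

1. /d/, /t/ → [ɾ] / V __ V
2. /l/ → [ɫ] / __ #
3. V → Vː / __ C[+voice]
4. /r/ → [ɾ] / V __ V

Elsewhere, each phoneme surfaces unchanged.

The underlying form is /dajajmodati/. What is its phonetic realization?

[daːjaːjmoːɾaɾi]

/d/ — word-initial; rule 1 does not apply here → [d].
Rule 3 applies to /a/ (between /d/ and /j/: before a voiced consonant) → [aː].
/j/ (between /a/ and /a/): no rule targets it → [j].
/a/ — between /j/ and /j/, before a voiced consonant — surfaces as [aː] (rule 3).
/j/ (between /a/ and /m/) is unaffected → [j].
/m/ — not in any rule's target class → [m].
/o/ (between /m/ and /d/): before a voiced consonant, so rule 3 applies → [oː].
Rule 1 applies to /d/ (between /o/ and /a/: between two vowels) → [ɾ].
/a/ (between /d/ and /t/): rule 3 targets it, but not before a voiced consonant → unchanged [a].
/t/ meets the environment for rule 1 (between two vowels) → [ɾ].
/i/ — word-final; rule 3 does not apply here → [i].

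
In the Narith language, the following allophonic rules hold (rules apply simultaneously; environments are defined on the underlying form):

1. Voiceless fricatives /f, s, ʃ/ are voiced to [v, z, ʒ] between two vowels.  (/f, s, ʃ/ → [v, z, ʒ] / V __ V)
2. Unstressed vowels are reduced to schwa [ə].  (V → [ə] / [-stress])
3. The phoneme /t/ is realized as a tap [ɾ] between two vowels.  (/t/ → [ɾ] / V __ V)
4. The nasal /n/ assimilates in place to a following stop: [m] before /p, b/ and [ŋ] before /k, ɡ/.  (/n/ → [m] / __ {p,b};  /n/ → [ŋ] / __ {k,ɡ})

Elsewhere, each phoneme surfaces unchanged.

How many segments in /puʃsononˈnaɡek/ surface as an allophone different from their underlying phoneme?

4

Segments that undergo a rule: /u/ → [ə] (rule 2); /o/ → [ə] (rule 2); /o/ → [ə] (rule 2); /e/ → [ə] (rule 2).
All other segments surface unchanged.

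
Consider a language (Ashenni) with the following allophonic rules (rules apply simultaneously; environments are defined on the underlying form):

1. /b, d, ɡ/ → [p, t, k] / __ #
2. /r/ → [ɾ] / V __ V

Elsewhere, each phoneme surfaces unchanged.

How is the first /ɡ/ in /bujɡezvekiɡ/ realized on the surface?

[ɡ]

/ɡ/ (between /j/ and /e/) is in the target of rule 1 but the environment (word-finally) is not met → [ɡ].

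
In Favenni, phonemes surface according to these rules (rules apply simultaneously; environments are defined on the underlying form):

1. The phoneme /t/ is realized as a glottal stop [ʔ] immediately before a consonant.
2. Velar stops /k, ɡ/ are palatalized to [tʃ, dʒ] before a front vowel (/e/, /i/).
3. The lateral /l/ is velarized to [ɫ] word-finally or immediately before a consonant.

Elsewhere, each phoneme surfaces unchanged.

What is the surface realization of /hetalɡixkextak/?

/h/ (word-initial) is unaffected → [h].
/e/ stays [e].
/t/ (between /e/ and /a/) fails the environment for rule 1, so it stays [t].
/a/ (between /t/ and /l/): no rule targets it → [a].
Rule 3 applies to /l/ (between /a/ and /ɡ/: word-finally or immediately before a consonant) → [ɫ].
/ɡ/ — between /l/ and /i/, before a front vowel — surfaces as [dʒ] (rule 2).
/i/ stays [i].
/x/ (between /i/ and /k/) is unaffected → [x].
/k/ (between /x/ and /e/) occurs before a front vowel → [tʃ] by rule 2.
/e/ (between /k/ and /x/) is unaffected → [e].
/x/ stays [x].
/t/ (between /x/ and /a/): rule 1 targets it, but not immediately before a consonant → unchanged [t].
/a/ — not in any rule's target class → [a].
/k/ — word-final; rule 2 does not apply here → [k].

[hetaɫdʒixtʃextak]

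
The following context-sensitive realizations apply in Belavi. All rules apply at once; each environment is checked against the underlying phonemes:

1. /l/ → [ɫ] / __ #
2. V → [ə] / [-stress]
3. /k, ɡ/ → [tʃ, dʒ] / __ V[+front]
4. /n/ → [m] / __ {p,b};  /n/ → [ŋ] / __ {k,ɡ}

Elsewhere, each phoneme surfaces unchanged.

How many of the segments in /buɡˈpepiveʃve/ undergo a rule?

4

Segments that undergo a rule: /u/ → [ə] (rule 2); /i/ → [ə] (rule 2); /e/ → [ə] (rule 2); /e/ → [ə] (rule 2).
All other segments surface unchanged.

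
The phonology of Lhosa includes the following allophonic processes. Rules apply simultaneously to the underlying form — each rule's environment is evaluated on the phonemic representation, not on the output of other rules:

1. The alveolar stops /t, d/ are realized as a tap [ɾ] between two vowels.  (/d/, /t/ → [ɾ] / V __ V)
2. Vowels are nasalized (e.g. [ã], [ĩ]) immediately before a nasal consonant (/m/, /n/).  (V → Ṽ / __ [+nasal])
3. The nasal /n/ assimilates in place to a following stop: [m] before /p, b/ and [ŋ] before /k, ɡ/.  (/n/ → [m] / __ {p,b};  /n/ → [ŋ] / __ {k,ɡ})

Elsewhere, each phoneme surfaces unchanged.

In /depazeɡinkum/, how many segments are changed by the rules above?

Segments that undergo a rule: /i/ → [ĩ] (rule 2); /n/ → [ŋ] (rule 3); /u/ → [ũ] (rule 2).
All other segments surface unchanged.

3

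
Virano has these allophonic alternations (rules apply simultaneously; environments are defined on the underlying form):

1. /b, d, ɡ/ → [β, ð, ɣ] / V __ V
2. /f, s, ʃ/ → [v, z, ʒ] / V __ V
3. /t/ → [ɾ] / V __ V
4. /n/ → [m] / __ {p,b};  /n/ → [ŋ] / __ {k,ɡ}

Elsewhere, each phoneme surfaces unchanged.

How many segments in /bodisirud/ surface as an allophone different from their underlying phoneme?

2

Segments that undergo a rule: /d/ → [ð] (rule 1); /s/ → [z] (rule 2).
All other segments surface unchanged.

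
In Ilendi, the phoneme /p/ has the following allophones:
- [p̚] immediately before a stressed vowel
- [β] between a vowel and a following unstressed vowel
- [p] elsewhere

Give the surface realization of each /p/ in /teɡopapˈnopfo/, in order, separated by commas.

[β], [p], [p]

Occurrence 1 (position 5): between a vowel and a following unstressed vowel → [β].
Occurrence 2 (position 7): no conditioning environment matches → elsewhere allophone [p].
Occurrence 3 (position 10): no conditioning environment matches → elsewhere allophone [p].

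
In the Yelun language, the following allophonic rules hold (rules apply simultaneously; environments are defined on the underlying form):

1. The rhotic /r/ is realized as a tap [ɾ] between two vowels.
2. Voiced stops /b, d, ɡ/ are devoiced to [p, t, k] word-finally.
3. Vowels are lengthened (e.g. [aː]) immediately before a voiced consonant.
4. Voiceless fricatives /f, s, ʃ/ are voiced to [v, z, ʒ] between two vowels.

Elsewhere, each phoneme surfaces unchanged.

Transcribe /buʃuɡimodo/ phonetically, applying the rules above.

/b/ (word-initial) is in the target of rule 2 but the environment (word-finally) is not met → [b].
/u/ (between /b/ and /ʃ/): rule 3 targets it, but not before a voiced consonant → unchanged [u].
/ʃ/ (between /u/ and /u/) occurs between two vowels → [ʒ] by rule 4.
Rule 3 applies to /u/ (between /ʃ/ and /ɡ/: before a voiced consonant) → [uː].
/ɡ/ (between /u/ and /i/): rule 2 targets it, but not word-finally → unchanged [ɡ].
/i/ — between /ɡ/ and /m/, before a voiced consonant — surfaces as [iː] (rule 3).
/o/ meets the environment for rule 3 (before a voiced consonant) → [oː].
/d/ (between /o/ and /o/) fails the environment for rule 2, so it stays [d].
/o/ (word-final) fails the environment for rule 3, so it stays [o].

[buʒuːɡiːmoːdo]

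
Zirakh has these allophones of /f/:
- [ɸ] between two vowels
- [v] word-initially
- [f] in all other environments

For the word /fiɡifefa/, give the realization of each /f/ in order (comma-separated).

Occurrence 1 (position 1): word-initially → [v].
Occurrence 2 (position 5): between two vowels → [ɸ].
Occurrence 3 (position 7): between two vowels → [ɸ].

[v], [ɸ], [ɸ]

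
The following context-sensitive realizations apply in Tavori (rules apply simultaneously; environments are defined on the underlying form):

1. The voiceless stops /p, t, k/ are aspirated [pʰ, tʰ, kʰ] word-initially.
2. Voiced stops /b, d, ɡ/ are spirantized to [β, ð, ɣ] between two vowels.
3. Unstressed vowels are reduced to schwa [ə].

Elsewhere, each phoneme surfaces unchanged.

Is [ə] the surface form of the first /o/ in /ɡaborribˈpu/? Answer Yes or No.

Rule 3 applies to /o/ (between /b/ and /r/: in an unstressed syllable) → [ə].
The actual realization is [ə], which matches [ə].

Yes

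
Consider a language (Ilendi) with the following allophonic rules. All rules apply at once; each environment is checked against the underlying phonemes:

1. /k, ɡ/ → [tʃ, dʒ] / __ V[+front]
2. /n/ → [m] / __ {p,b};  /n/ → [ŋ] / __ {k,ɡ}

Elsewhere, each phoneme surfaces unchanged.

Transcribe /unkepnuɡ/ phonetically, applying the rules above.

[uŋtʃepnuɡ]

/u/ stays [u].
/n/ (between /u/ and /k/) occurs before a labial or velar stop → [ŋ] by rule 2.
/k/ (between /n/ and /e/) occurs before a front vowel → [tʃ] by rule 1.
/e/ — not in any rule's target class → [e].
/p/ (between /e/ and /n/) is unaffected → [p].
/n/ (between /p/ and /u/): rule 2 targets it, but not before a labial or velar stop → unchanged [n].
/u/ stays [u].
/ɡ/ (word-final) fails the environment for rule 1, so it stays [ɡ].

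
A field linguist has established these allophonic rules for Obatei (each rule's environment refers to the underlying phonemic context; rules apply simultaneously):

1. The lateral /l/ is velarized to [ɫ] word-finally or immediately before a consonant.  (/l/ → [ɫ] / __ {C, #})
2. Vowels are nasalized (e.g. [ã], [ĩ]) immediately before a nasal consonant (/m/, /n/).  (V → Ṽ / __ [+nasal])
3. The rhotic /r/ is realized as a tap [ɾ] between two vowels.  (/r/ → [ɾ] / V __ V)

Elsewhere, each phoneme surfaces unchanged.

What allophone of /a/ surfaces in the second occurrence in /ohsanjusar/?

/a/ (between /s/ and /r/): rule 2 targets it, but not before a nasal consonant → unchanged [a].

[a]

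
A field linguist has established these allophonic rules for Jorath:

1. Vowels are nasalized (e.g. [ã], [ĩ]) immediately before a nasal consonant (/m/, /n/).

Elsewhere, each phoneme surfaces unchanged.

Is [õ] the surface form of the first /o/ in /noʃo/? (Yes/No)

/o/ — between /n/ and /ʃ/; rule 1 does not apply here → [o].
The actual realization is [o], not [õ].

No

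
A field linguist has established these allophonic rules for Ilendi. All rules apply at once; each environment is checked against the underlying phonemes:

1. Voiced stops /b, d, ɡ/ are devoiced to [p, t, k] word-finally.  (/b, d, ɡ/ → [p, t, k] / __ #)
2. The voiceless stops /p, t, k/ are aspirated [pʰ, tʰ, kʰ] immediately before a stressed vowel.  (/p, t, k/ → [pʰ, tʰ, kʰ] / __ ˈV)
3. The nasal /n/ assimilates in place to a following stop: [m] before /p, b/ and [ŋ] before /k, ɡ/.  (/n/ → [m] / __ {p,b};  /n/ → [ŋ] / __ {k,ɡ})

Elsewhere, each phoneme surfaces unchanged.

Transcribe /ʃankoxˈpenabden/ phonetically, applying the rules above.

/ʃ/ — not in any rule's target class → [ʃ].
/a/ — not in any rule's target class → [a].
/n/ — between /a/ and /k/, before a labial or velar stop — surfaces as [ŋ] (rule 3).
/k/ (between /n/ and /o/): rule 2 targets it, but not immediately before a stressed vowel → unchanged [k].
/o/ — not in any rule's target class → [o].
/x/ stays [x].
/p/ (between /x/ and /e/) occurs immediately before a stressed vowel → [pʰ] by rule 2.
/e/ — not in any rule's target class → [e].
/n/ (between /e/ and /a/) fails the environment for rule 3, so it stays [n].
/a/ (between /n/ and /b/) is unaffected → [a].
/b/ (between /a/ and /d/) fails the environment for rule 1, so it stays [b].
/d/ (between /b/ and /e/) fails the environment for rule 1, so it stays [d].
/e/ — not in any rule's target class → [e].
/n/ (word-final): rule 3 targets it, but not before a labial or velar stop → unchanged [n].

[ʃaŋkoxˈpʰenabden]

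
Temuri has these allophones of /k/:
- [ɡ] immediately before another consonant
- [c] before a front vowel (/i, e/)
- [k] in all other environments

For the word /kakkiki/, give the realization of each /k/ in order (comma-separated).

Occurrence 1 (position 1): no conditioning environment matches → elsewhere allophone [k].
Occurrence 2 (position 3): immediately before another consonant → [ɡ].
Occurrence 3 (position 4): before a front vowel (/i, e/) → [c].
Occurrence 4 (position 6): before a front vowel (/i, e/) → [c].

[k], [ɡ], [c], [c]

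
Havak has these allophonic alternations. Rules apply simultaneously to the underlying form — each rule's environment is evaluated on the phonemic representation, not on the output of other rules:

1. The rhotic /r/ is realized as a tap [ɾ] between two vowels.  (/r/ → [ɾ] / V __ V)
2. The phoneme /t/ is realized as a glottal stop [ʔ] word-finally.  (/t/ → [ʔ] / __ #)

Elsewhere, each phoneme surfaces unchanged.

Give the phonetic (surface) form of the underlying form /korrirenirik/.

/k/ (word-initial): no rule targets it → [k].
/o/ (between /k/ and /r/): no rule targets it → [o].
/r/ (between /o/ and /r/) fails the environment for rule 1, so it stays [r].
/r/ (between /r/ and /i/): rule 1 targets it, but not between two vowels → unchanged [r].
/i/ — not in any rule's target class → [i].
/r/ — between /i/ and /e/, between two vowels — surfaces as [ɾ] (rule 1).
/e/ — not in any rule's target class → [e].
/n/ — not in any rule's target class → [n].
/i/ (between /n/ and /r/) is unaffected → [i].
/r/ (between /i/ and /i/) occurs between two vowels → [ɾ] by rule 1.
/i/ (between /r/ and /k/): no rule targets it → [i].
/k/ stays [k].

[korriɾeniɾik]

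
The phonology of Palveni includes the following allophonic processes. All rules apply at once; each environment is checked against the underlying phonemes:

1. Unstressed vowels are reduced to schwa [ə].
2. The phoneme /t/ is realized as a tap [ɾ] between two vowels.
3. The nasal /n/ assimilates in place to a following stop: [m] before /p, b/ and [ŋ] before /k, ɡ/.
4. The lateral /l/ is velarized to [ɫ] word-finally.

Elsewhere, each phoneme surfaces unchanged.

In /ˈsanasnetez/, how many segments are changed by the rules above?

Segments that undergo a rule: /a/ → [ə] (rule 1); /e/ → [ə] (rule 1); /t/ → [ɾ] (rule 2); /e/ → [ə] (rule 1).
All other segments surface unchanged.

4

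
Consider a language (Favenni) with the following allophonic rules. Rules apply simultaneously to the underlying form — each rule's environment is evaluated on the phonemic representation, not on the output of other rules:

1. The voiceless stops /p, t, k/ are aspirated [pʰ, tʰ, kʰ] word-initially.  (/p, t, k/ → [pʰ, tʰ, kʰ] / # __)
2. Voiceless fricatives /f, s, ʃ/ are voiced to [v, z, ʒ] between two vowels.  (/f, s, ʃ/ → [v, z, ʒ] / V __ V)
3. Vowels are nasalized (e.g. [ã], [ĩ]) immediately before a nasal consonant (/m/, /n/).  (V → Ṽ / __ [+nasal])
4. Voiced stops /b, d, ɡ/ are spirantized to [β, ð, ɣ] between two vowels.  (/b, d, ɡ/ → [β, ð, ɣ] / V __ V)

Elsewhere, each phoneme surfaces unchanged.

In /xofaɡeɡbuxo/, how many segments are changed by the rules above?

2

Segments that undergo a rule: /f/ → [v] (rule 2); /ɡ/ → [ɣ] (rule 4).
All other segments surface unchanged.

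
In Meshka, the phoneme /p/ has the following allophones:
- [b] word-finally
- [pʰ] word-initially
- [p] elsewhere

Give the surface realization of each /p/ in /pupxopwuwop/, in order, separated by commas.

[pʰ], [p], [p], [b]

Occurrence 1 (position 1): word-initially → [pʰ].
Occurrence 2 (position 3): no conditioning environment matches → elsewhere allophone [p].
Occurrence 3 (position 6): no conditioning environment matches → elsewhere allophone [p].
Occurrence 4 (position 11): word-finally → [b].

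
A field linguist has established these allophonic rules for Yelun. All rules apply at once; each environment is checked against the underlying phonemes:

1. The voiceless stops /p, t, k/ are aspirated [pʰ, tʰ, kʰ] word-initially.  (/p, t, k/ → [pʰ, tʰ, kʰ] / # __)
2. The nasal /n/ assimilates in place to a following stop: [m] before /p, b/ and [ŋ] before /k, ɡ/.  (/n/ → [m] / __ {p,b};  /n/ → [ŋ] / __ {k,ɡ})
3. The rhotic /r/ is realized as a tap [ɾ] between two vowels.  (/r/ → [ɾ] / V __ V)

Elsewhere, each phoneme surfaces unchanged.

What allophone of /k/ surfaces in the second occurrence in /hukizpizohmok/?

/k/ (word-final): rule 1 targets it, but not word-initially → unchanged [k].

[k]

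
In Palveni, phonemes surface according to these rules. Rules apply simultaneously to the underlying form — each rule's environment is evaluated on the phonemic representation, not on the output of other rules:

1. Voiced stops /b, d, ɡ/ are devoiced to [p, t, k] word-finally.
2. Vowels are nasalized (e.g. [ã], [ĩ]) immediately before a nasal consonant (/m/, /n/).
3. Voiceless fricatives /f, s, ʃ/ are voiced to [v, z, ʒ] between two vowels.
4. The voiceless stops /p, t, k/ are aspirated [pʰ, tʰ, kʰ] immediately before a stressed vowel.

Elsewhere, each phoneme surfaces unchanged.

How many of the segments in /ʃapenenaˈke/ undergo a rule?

3

Segments that undergo a rule: /e/ → [ẽ] (rule 2); /e/ → [ẽ] (rule 2); /k/ → [kʰ] (rule 4).
All other segments surface unchanged.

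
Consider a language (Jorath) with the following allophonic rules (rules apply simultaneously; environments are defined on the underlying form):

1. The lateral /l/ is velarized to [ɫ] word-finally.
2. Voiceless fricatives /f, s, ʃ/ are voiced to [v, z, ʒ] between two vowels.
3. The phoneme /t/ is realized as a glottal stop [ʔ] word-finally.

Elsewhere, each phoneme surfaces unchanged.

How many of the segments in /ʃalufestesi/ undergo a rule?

2

Segments that undergo a rule: /f/ → [v] (rule 2); /s/ → [z] (rule 2).
All other segments surface unchanged.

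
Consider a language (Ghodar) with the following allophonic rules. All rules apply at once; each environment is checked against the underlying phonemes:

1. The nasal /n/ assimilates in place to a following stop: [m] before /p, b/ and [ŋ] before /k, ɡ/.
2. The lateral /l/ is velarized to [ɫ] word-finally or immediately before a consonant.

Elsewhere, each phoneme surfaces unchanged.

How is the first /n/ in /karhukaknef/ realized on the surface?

/n/ (between /k/ and /e/): rule 1 targets it, but not before a labial or velar stop → unchanged [n].

[n]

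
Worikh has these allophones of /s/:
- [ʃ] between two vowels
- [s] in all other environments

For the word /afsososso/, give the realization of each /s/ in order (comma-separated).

Occurrence 1 (position 3): no conditioning environment matches → elsewhere allophone [s].
Occurrence 2 (position 5): between two vowels → [ʃ].
Occurrence 3 (position 7): no conditioning environment matches → elsewhere allophone [s].
Occurrence 4 (position 8): no conditioning environment matches → elsewhere allophone [s].

[s], [ʃ], [s], [s]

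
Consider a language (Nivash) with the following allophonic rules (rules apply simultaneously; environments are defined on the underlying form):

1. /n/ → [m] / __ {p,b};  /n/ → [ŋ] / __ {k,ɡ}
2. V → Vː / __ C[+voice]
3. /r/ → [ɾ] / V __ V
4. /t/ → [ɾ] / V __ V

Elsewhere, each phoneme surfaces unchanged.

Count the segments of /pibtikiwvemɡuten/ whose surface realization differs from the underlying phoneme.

Segments that undergo a rule: /i/ → [iː] (rule 2); /i/ → [iː] (rule 2); /e/ → [eː] (rule 2); /t/ → [ɾ] (rule 4); /e/ → [eː] (rule 2).
All other segments surface unchanged.

5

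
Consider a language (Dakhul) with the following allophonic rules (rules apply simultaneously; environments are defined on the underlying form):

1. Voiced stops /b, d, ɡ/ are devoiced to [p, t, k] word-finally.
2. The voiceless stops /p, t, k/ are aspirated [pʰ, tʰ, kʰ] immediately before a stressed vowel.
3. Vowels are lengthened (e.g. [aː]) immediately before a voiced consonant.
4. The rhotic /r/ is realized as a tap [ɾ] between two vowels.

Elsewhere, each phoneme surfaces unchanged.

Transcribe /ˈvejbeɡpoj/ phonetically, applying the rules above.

/v/ stays [v].
/e/ — between /v/ and /j/, before a voiced consonant — surfaces as [eː] (rule 3).
/j/ (between /e/ and /b/) is unaffected → [j].
/b/ (between /j/ and /e/) is in the target of rule 1 but the environment (word-finally) is not met → [b].
/e/ (between /b/ and /ɡ/): before a voiced consonant, so rule 3 applies → [eː].
/ɡ/ (between /e/ and /p/): rule 1 targets it, but not word-finally → unchanged [ɡ].
/p/ — between /ɡ/ and /o/; rule 2 does not apply here → [p].
/o/ — between /p/ and /j/, before a voiced consonant — surfaces as [oː] (rule 3).
/j/ (word-final): no rule targets it → [j].

[ˈveːjbeːɡpoːj]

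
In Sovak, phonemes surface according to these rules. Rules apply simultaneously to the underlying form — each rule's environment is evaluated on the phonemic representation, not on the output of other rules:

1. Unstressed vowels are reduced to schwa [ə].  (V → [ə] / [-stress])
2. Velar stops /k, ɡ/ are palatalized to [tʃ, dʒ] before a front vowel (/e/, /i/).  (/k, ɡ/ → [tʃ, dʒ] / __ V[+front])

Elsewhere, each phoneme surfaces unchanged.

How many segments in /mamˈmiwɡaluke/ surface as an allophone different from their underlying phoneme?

5

Segments that undergo a rule: /a/ → [ə] (rule 1); /a/ → [ə] (rule 1); /u/ → [ə] (rule 1); /k/ → [tʃ] (rule 2); /e/ → [ə] (rule 1).
All other segments surface unchanged.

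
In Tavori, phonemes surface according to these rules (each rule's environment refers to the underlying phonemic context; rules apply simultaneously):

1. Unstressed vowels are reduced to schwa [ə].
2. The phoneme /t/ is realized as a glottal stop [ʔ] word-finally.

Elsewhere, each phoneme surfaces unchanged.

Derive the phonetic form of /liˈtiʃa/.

/l/ — not in any rule's target class → [l].
/i/ — between /l/ and /t/, in an unstressed syllable — surfaces as [ə] (rule 1).
/t/ (between /i/ and /i/) fails the environment for rule 2, so it stays [t].
/i/ — between /t/ and /ʃ/; rule 1 does not apply here → [i].
/ʃ/ (between /i/ and /a/): no rule targets it → [ʃ].
Rule 1 applies to /a/ (word-final: in an unstressed syllable) → [ə].

[ləˈtiʃə]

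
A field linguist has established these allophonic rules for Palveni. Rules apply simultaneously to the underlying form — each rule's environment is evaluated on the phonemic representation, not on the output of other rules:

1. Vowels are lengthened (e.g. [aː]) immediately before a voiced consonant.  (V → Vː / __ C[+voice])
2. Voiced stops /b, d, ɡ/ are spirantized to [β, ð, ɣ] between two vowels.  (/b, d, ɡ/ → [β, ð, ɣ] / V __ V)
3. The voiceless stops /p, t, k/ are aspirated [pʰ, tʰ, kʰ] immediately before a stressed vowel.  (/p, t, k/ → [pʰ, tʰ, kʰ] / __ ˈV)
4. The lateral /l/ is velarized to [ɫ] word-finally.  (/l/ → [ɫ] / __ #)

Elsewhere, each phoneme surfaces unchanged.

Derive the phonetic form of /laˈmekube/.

[laːˈmekuːβe]

/l/ (word-initial): rule 4 targets it, but not word-finally → unchanged [l].
Rule 1 applies to /a/ (between /l/ and /m/: before a voiced consonant) → [aː].
/m/ (between /a/ and /e/): no rule targets it → [m].
/e/ (between /m/ and /k/): rule 1 targets it, but not before a voiced consonant → unchanged [e].
/k/ — between /e/ and /u/; rule 3 does not apply here → [k].
/u/ — between /k/ and /b/, before a voiced consonant — surfaces as [uː] (rule 1).
Rule 2 applies to /b/ (between /u/ and /e/: between two vowels) → [β].
/e/ — word-final; rule 1 does not apply here → [e].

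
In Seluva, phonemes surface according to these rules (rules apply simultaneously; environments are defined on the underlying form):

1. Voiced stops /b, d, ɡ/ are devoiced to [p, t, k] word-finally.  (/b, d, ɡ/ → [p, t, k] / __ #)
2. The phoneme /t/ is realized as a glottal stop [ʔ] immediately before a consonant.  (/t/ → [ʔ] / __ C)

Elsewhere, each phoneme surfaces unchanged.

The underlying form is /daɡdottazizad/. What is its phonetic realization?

[daɡdoʔtazizat]

/d/ (word-initial): rule 1 targets it, but not word-finally → unchanged [d].
/a/ (between /d/ and /ɡ/) is unaffected → [a].
/ɡ/ (between /a/ and /d/) fails the environment for rule 1, so it stays [ɡ].
/d/ (between /ɡ/ and /o/): rule 1 targets it, but not word-finally → unchanged [d].
/o/ (between /d/ and /t/) is unaffected → [o].
/t/ (between /o/ and /t/) occurs immediately before a consonant → [ʔ] by rule 2.
/t/ (between /t/ and /a/) is in the target of rule 2 but the environment (immediately before a consonant) is not met → [t].
/a/ (between /t/ and /z/): no rule targets it → [a].
/z/ (between /a/ and /i/): no rule targets it → [z].
/i/ stays [i].
/z/ (between /i/ and /a/) is unaffected → [z].
/a/ (between /z/ and /d/): no rule targets it → [a].
/d/ (word-final) occurs word-finally → [t] by rule 1.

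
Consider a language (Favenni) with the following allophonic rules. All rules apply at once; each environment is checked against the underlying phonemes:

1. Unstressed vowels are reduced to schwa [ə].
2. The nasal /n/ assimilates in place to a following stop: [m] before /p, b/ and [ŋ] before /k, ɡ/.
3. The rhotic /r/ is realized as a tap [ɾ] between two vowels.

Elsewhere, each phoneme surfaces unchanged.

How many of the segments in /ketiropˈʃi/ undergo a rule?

4

Segments that undergo a rule: /e/ → [ə] (rule 1); /i/ → [ə] (rule 1); /r/ → [ɾ] (rule 3); /o/ → [ə] (rule 1).
All other segments surface unchanged.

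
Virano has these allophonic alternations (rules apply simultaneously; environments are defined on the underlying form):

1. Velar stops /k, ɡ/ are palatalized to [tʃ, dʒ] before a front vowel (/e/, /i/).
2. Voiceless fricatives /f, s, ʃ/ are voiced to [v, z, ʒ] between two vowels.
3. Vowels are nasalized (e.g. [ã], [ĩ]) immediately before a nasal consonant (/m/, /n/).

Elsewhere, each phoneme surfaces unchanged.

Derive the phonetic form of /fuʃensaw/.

/f/ (word-initial) is in the target of rule 2 but the environment (between two vowels) is not met → [f].
/u/ (between /f/ and /ʃ/) fails the environment for rule 3, so it stays [u].
/ʃ/ (between /u/ and /e/) occurs between two vowels → [ʒ] by rule 2.
/e/ (between /ʃ/ and /n/): before a nasal consonant, so rule 3 applies → [ẽ].
/n/ stays [n].
/s/ (between /n/ and /a/) is in the target of rule 2 but the environment (between two vowels) is not met → [s].
/a/ (between /s/ and /w/): rule 3 targets it, but not before a nasal consonant → unchanged [a].
/w/ stays [w].

[fuʒẽnsaw]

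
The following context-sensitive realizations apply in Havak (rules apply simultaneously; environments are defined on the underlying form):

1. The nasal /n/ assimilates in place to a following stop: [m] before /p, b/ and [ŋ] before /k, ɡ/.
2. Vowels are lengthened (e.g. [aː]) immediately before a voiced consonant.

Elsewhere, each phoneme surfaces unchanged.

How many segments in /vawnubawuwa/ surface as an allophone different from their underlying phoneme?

4

Segments that undergo a rule: /a/ → [aː] (rule 2); /u/ → [uː] (rule 2); /a/ → [aː] (rule 2); /u/ → [uː] (rule 2).
All other segments surface unchanged.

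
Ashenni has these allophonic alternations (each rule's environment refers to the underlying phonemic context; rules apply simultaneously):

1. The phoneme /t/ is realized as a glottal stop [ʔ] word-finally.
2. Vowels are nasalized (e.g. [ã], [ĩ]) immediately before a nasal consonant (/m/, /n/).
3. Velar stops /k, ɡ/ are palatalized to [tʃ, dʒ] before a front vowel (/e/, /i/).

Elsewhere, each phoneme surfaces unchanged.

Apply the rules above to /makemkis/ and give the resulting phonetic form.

/a/ (between /m/ and /k/) is in the target of rule 2 but the environment (before a nasal consonant) is not met → [a].
/k/ — between /a/ and /e/, before a front vowel — surfaces as [tʃ] (rule 3).
/e/ (between /k/ and /m/): before a nasal consonant, so rule 2 applies → [ẽ].
Rule 3 applies to /k/ (between /m/ and /i/: before a front vowel) → [tʃ].
/i/ — between /k/ and /s/; rule 2 does not apply here → [i].

[matʃẽmtʃis]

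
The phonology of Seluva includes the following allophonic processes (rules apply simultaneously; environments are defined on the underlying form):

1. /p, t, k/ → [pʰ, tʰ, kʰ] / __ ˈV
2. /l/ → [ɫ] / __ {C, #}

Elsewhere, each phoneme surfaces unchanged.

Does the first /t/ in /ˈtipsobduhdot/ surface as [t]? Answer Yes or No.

No

/t/ (word-initial): immediately before a stressed vowel, so rule 1 applies → [tʰ].
The actual realization is [tʰ], not [t].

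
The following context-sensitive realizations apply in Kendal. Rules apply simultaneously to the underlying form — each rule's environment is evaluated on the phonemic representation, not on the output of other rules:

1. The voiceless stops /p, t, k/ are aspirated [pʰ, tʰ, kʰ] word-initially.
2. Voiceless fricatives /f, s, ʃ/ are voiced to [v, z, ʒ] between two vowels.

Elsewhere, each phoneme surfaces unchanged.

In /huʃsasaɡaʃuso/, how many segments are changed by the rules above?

Segments that undergo a rule: /s/ → [z] (rule 2); /ʃ/ → [ʒ] (rule 2); /s/ → [z] (rule 2).
All other segments surface unchanged.

3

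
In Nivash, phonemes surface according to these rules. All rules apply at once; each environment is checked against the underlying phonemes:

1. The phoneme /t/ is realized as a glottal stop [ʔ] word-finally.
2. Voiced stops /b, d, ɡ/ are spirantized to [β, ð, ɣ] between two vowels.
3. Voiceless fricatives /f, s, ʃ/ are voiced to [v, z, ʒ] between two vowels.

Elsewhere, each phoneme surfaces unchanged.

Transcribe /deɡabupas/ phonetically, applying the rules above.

/d/ (word-initial) fails the environment for rule 2, so it stays [d].
/e/ — not in any rule's target class → [e].
/ɡ/ — between /e/ and /a/, between two vowels — surfaces as [ɣ] (rule 2).
/a/ stays [a].
/b/ — between /a/ and /u/, between two vowels — surfaces as [β] (rule 2).
/u/ — not in any rule's target class → [u].
/p/ stays [p].
/a/ (between /p/ and /s/) is unaffected → [a].
/s/ — word-final; rule 3 does not apply here → [s].

[deɣaβupas]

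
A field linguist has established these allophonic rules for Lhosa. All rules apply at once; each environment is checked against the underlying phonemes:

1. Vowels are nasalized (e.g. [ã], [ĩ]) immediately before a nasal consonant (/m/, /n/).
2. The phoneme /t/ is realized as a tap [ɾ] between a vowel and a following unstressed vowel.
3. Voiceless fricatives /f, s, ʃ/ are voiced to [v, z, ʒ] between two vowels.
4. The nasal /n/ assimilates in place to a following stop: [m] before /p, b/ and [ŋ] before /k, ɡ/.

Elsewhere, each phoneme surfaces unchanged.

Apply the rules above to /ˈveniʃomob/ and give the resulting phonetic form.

/v/ (word-initial) is unaffected → [v].
/e/ (between /v/ and /n/): before a nasal consonant, so rule 1 applies → [ẽ].
/n/ — between /e/ and /i/; rule 4 does not apply here → [n].
/i/ — between /n/ and /ʃ/; rule 1 does not apply here → [i].
/ʃ/ meets the environment for rule 3 (between two vowels) → [ʒ].
/o/ (between /ʃ/ and /m/) occurs before a nasal consonant → [õ] by rule 1.
/m/ stays [m].
/o/ (between /m/ and /b/): rule 1 targets it, but not before a nasal consonant → unchanged [o].
/b/ — not in any rule's target class → [b].

[ˈvẽniʒõmob]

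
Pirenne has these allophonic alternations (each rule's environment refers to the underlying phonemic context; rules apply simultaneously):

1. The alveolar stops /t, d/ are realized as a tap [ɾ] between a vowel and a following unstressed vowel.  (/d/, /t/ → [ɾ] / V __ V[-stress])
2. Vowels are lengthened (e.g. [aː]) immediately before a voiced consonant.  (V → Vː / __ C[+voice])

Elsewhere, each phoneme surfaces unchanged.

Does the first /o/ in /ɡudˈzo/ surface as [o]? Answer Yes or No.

/o/ (word-final): rule 2 targets it, but not before a voiced consonant → unchanged [o].
The actual realization is [o], which matches [o].

Yes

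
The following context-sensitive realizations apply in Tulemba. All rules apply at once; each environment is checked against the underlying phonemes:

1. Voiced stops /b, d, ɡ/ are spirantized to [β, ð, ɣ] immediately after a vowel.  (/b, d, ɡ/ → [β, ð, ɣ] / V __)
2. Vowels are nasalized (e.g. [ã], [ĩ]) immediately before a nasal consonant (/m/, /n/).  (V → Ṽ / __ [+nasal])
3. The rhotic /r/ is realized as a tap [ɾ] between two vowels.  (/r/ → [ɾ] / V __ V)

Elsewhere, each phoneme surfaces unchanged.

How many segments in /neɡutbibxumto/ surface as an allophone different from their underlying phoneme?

3

Segments that undergo a rule: /ɡ/ → [ɣ] (rule 1); /b/ → [β] (rule 1); /u/ → [ũ] (rule 2).
All other segments surface unchanged.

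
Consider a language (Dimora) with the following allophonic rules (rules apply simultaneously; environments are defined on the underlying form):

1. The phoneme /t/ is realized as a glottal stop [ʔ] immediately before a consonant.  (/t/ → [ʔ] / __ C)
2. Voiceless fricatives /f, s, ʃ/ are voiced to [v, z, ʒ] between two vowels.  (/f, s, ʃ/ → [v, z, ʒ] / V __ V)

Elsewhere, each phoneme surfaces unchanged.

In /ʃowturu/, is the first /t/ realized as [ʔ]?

No

/t/ (between /w/ and /u/) is in the target of rule 1 but the environment (immediately before a consonant) is not met → [t].
The actual realization is [t], not [ʔ].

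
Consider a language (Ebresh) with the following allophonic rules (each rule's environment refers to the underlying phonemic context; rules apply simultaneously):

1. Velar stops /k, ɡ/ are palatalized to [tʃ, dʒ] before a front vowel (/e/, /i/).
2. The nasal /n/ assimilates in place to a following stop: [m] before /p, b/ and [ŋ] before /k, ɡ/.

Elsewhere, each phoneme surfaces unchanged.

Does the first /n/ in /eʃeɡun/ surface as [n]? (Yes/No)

Yes

/n/ — word-final; rule 2 does not apply here → [n].
The actual realization is [n], which matches [n].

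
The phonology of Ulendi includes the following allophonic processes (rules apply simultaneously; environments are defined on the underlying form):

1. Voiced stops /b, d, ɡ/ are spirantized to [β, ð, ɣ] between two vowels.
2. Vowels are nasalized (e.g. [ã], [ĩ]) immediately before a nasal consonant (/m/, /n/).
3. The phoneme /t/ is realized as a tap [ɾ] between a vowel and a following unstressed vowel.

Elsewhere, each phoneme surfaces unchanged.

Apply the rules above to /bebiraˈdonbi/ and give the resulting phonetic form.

[beβiraˈðõnbi]

/b/ (word-initial): rule 1 targets it, but not between two vowels → unchanged [b].
/e/ (between /b/ and /b/) fails the environment for rule 2, so it stays [e].
/b/ — between /e/ and /i/, between two vowels — surfaces as [β] (rule 1).
/i/ (between /b/ and /r/) is in the target of rule 2 but the environment (before a nasal consonant) is not met → [i].
/r/ stays [r].
/a/ (between /r/ and /d/) fails the environment for rule 2, so it stays [a].
/d/ — between /a/ and /o/, between two vowels — surfaces as [ð] (rule 1).
/o/ — between /d/ and /n/, before a nasal consonant — surfaces as [õ] (rule 2).
/n/ stays [n].
/b/ (between /n/ and /i/) fails the environment for rule 1, so it stays [b].
/i/ — word-final; rule 2 does not apply here → [i].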